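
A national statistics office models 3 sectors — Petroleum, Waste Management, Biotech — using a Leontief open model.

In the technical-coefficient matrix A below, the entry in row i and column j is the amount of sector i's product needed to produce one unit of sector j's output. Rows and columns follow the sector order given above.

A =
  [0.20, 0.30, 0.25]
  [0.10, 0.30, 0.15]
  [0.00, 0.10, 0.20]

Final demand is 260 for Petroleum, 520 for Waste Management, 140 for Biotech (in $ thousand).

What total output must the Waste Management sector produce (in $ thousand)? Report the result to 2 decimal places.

x_2 = 913.06

I − A =
  [   0.80    -0.30    -0.25]
  [  -0.10     0.70    -0.15]
  [   0.00    -0.10     0.80]
Cofactors of I−A, C_ij = (−1)^(i+j)·(minor ij) (rows/columns in the sector order above):
  C_11 = (0.70)(0.80) − (-0.15)(-0.10) = 0.5450
  C_12 = −[(-0.10)(0.80) − (-0.15)(0.00)] = 0.0800
  C_13 = (-0.10)(-0.10) − (0.70)(0.00) = 0.0100
  C_21 = −[(-0.30)(0.80) − (-0.25)(-0.10)] = 0.2650
  C_22 = (0.80)(0.80) − (-0.25)(0.00) = 0.6400
  C_23 = −[(0.80)(-0.10) − (-0.30)(0.00)] = 0.0800
  C_31 = (-0.30)(-0.15) − (-0.25)(0.70) = 0.2200
  C_32 = −[(0.80)(-0.15) − (-0.25)(-0.10)] = 0.1450
  C_33 = (0.80)(0.70) − (-0.30)(-0.10) = 0.5300
det(I−A) = Σ_j (I−A)_1j·C_1j = (0.80)(0.5450) + (-0.30)(0.0800) + (-0.25)(0.0100) = 0.4095
adj(I−A) = Cᵀ =
  [ 0.5450   0.2650   0.2200]
  [ 0.0800   0.6400   0.1450]
  [ 0.0100   0.0800   0.5300]
(I − A)⁻¹ = adj(I−A) / det(I−A) ≈
  [   1.3309     0.6471     0.5372]
  [   0.1954     1.5629     0.3541]
  [   0.0244     0.1954     1.2943]
x = (I − A)⁻¹ d = adj(I−A)·d / det(I−A), with det(I−A) = 0.4095:
  x_1 = (0.5450·260 + 0.2650·520 + 0.2200·140) / 0.4095 = 310.30 / 0.4095 ≈ 757.75
  x_2 = (0.0800·260 + 0.6400·520 + 0.1450·140) / 0.4095 = 373.90 / 0.4095 ≈ 913.06
  x_3 = (0.0100·260 + 0.0800·520 + 0.5300·140) / 0.4095 = 118.40 / 0.4095 ≈ 289.13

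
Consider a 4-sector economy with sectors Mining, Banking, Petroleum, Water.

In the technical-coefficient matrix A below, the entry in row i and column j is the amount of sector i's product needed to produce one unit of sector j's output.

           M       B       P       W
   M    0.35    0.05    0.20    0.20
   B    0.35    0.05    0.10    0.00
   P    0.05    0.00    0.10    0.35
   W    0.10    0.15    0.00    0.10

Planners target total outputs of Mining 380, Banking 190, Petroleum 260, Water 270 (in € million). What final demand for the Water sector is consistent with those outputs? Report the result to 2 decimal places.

I − A =
  [   0.65    -0.05    -0.20    -0.20]
  [  -0.35     0.95    -0.10     0.00]
  [  -0.05     0.00     0.90    -0.35]
  [  -0.10    -0.15     0.00     0.90]
d = (I − A) x:
  d_M = (+0.65)·380 + (-0.05)·190 + (-0.20)·260 + (-0.20)·270 = 131.50
  d_B = (-0.35)·380 + (+0.95)·190 + (-0.10)·260 + (+0.00)·270 = 21.50
  d_P = (-0.05)·380 + (+0.00)·190 + (+0.90)·260 + (-0.35)·270 = 120.50
  d_W = (-0.10)·380 + (-0.15)·190 + (+0.00)·260 + (+0.90)·270 = 176.50

d_W = 176.50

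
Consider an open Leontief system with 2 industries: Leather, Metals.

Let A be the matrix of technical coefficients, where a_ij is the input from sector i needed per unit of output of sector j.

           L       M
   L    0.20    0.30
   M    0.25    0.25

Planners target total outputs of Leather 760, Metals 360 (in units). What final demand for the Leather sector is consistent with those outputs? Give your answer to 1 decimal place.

d_L = 500.0

I − A =
  [   0.80    -0.30]
  [  -0.25     0.75]
d = (I − A) x:
  d_L = (+0.80)·760 + (-0.30)·360 = 500.0
  d_M = (-0.25)·760 + (+0.75)·360 = 80.0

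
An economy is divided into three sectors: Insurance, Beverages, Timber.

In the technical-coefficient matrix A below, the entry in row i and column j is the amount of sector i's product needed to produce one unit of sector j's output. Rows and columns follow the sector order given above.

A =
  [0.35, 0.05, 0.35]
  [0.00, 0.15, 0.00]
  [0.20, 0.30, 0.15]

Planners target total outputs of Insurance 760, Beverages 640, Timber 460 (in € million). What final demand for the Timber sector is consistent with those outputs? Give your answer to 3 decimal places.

d_T = 47.000

I − A =
  [   0.65    -0.05    -0.35]
  [   0.00     0.85     0.00]
  [  -0.20    -0.30     0.85]
d = (I − A) x:
  d_I = (+0.65)·760 + (-0.05)·640 + (-0.35)·460 = 301.000
  d_B = (+0.00)·760 + (+0.85)·640 + (+0.00)·460 = 544.000
  d_T = (-0.20)·760 + (-0.30)·640 + (+0.85)·460 = 47.000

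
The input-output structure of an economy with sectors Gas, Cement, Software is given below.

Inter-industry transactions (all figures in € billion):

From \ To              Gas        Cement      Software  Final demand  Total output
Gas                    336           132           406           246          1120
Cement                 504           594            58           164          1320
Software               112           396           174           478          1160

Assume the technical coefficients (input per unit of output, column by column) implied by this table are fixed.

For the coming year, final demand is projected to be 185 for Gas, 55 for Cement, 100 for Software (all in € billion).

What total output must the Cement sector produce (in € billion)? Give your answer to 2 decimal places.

Technical coefficients a_ij = z_ij / X_j:
  a_11 = 336/1120 = 0.30, a_21 = 504/1120 = 0.45, a_31 = 112/1120 = 0.10
  a_12 = 132/1320 = 0.10, a_22 = 594/1320 = 0.45, a_32 = 396/1320 = 0.30
  a_13 = 406/1160 = 0.35, a_23 = 58/1160 = 0.05, a_33 = 174/1160 = 0.15
I − A =
  [   0.70    -0.10    -0.35]
  [  -0.45     0.55    -0.05]
  [  -0.10    -0.30     0.85]
Cofactors of I−A, C_ij = (−1)^(i+j)·(minor ij) (rows/columns in the sector order above):
  C_11 = (0.55)(0.85) − (-0.05)(-0.30) = 0.4525
  C_12 = −[(-0.45)(0.85) − (-0.05)(-0.10)] = 0.3875
  C_13 = (-0.45)(-0.30) − (0.55)(-0.10) = 0.1900
  C_21 = −[(-0.10)(0.85) − (-0.35)(-0.30)] = 0.1900
  C_22 = (0.70)(0.85) − (-0.35)(-0.10) = 0.5600
  C_23 = −[(0.70)(-0.30) − (-0.10)(-0.10)] = 0.2200
  C_31 = (-0.10)(-0.05) − (-0.35)(0.55) = 0.1975
  C_32 = −[(0.70)(-0.05) − (-0.35)(-0.45)] = 0.1925
  C_33 = (0.70)(0.55) − (-0.10)(-0.45) = 0.3400
det(I−A) = Σ_j (I−A)_1j·C_1j = (0.70)(0.4525) + (-0.10)(0.3875) + (-0.35)(0.1900) = 0.2115
adj(I−A) = Cᵀ =
  [ 0.4525   0.1900   0.1975]
  [ 0.3875   0.5600   0.1925]
  [ 0.1900   0.2200   0.3400]
(I − A)⁻¹ = adj(I−A) / det(I−A) ≈
  [   2.1395     0.8983     0.9338]
  [   1.8322     2.6478     0.9102]
  [   0.8983     1.0402     1.6076]
x = (I − A)⁻¹ d = adj(I−A)·d / det(I−A), with det(I−A) = 0.2115:
  x_1 = (0.4525·185 + 0.1900·55 + 0.1975·100) / 0.2115 = 113.9125 / 0.2115 ≈ 538.59
  x_2 = (0.3875·185 + 0.5600·55 + 0.1925·100) / 0.2115 = 121.7375 / 0.2115 ≈ 575.59
  x_3 = (0.1900·185 + 0.2200·55 + 0.3400·100) / 0.2115 = 81.25 / 0.2115 ≈ 384.16

x_2 = 575.59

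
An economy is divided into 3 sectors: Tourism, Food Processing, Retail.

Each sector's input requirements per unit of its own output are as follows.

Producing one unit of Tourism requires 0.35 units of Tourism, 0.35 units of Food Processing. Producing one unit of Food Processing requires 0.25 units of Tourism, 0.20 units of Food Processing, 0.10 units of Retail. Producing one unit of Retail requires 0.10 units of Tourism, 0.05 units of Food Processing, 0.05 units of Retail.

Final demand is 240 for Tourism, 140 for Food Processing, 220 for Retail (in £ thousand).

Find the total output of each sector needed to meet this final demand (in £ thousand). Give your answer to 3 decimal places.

I − A =
  [   0.65    -0.25    -0.10]
  [  -0.35     0.80    -0.05]
  [   0.00    -0.10     0.95]
Cofactors of I−A, C_ij = (−1)^(i+j)·(minor ij) (rows/columns in the sector order above):
  C_11 = (0.80)(0.95) − (-0.05)(-0.10) = 0.7550
  C_12 = −[(-0.35)(0.95) − (-0.05)(0.00)] = 0.3325
  C_13 = (-0.35)(-0.10) − (0.80)(0.00) = 0.0350
  C_21 = −[(-0.25)(0.95) − (-0.10)(-0.10)] = 0.2475
  C_22 = (0.65)(0.95) − (-0.10)(0.00) = 0.6175
  C_23 = −[(0.65)(-0.10) − (-0.25)(0.00)] = 0.0650
  C_31 = (-0.25)(-0.05) − (-0.10)(0.80) = 0.0925
  C_32 = −[(0.65)(-0.05) − (-0.10)(-0.35)] = 0.0675
  C_33 = (0.65)(0.80) − (-0.25)(-0.35) = 0.4325
det(I−A) = Σ_j (I−A)_1j·C_1j = (0.65)(0.7550) + (-0.25)(0.3325) + (-0.10)(0.0350) = 0.404125
adj(I−A) = Cᵀ =
  [ 0.7550   0.2475   0.0925]
  [ 0.3325   0.6175   0.0675]
  [ 0.0350   0.0650   0.4325]
(I − A)⁻¹ = adj(I−A) / det(I−A) ≈
  [   1.8682     0.6124     0.2289]
  [   0.8228     1.5280     0.1670]
  [   0.0866     0.1608     1.0702]
x = (I − A)⁻¹ d = adj(I−A)·d / det(I−A), with det(I−A) = 0.404125:
  x_1 = (0.7550·240 + 0.2475·140 + 0.0925·220) / 0.404125 = 236.20 / 0.404125 ≈ 584.473
  x_2 = (0.3325·240 + 0.6175·140 + 0.0675·220) / 0.404125 = 181.10 / 0.404125 ≈ 448.129
  x_3 = (0.0350·240 + 0.0650·140 + 0.4325·220) / 0.404125 = 112.65 / 0.404125 ≈ 278.750

x_1 = 584.473, x_2 = 448.129, x_3 = 278.750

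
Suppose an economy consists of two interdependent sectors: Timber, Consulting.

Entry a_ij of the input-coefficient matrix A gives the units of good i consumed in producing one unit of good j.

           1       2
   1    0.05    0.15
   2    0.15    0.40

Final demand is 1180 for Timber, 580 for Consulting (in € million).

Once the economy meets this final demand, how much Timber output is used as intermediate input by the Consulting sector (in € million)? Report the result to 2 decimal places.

I − A =
  [   0.95    -0.15]
  [  -0.15     0.60]
det(I−A) = (0.95)(0.60) − (-0.15)(-0.15) = 0.5475
adj(I−A) = [[0.60, 0.15], [0.15, 0.95]]
(I − A)⁻¹ = adj(I−A) / det(I−A) ≈
  [   1.0959     0.2740]
  [   0.2740     1.7352]
First solve x = (I − A)⁻¹ d = adj(I−A)·d / det(I−A); in particular x_2 = (0.15·1180 + 0.95·580) / 0.5475 = 728.00 / 0.5475 ≈ 1329.6804.
Intermediate flow from 1 to 2: z_12 = a_12 · x_2 = 0.15 × 728.00 / 0.5475 = 109.20 / 0.5475 ≈ 199.45.

z_12 = 199.45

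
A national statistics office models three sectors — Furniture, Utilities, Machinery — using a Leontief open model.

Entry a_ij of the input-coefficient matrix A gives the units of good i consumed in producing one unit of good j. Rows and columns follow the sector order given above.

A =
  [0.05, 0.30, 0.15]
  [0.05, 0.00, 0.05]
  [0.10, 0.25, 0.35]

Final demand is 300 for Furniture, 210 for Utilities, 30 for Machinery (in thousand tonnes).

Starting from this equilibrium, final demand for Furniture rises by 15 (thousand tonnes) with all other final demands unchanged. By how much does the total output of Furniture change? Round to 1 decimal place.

I − A =
  [   0.95    -0.30    -0.15]
  [  -0.05     1.00    -0.05]
  [  -0.10    -0.25     0.65]
Cofactors of I−A, C_ij = (−1)^(i+j)·(minor ij) (rows/columns in the sector order above):
  C_11 = (1.00)(0.65) − (-0.05)(-0.25) = 0.6375
  C_12 = −[(-0.05)(0.65) − (-0.05)(-0.10)] = 0.0375
  C_13 = (-0.05)(-0.25) − (1.00)(-0.10) = 0.1125
  C_21 = −[(-0.30)(0.65) − (-0.15)(-0.25)] = 0.2325
  C_22 = (0.95)(0.65) − (-0.15)(-0.10) = 0.6025
  C_23 = −[(0.95)(-0.25) − (-0.30)(-0.10)] = 0.2675
  C_31 = (-0.30)(-0.05) − (-0.15)(1.00) = 0.1650
  C_32 = −[(0.95)(-0.05) − (-0.15)(-0.05)] = 0.0550
  C_33 = (0.95)(1.00) − (-0.30)(-0.05) = 0.9350
det(I−A) = Σ_j (I−A)_1j·C_1j = (0.95)(0.6375) + (-0.30)(0.0375) + (-0.15)(0.1125) = 0.5775
adj(I−A) = Cᵀ =
  [ 0.6375   0.2325   0.1650]
  [ 0.0375   0.6025   0.0550]
  [ 0.1125   0.2675   0.9350]
(I − A)⁻¹ = adj(I−A) / det(I−A) ≈
  [   1.1039     0.4026     0.2857]
  [   0.0649     1.0433     0.0952]
  [   0.1948     0.4632     1.6190]
Δx = (I − A)⁻¹ Δd with Δd having +15 in the Furniture component and 0 elsewhere.
So Δx_1 = L_11 · (+15), where L_11 = adj(I−A)_11 / det(I−A) = 0.6375 / 0.5775.
Δx_1 = 0.6375 × (+15) / 0.5775 = 9.5625 / 0.5775 ≈ 16.6.

Δx_1 = 16.6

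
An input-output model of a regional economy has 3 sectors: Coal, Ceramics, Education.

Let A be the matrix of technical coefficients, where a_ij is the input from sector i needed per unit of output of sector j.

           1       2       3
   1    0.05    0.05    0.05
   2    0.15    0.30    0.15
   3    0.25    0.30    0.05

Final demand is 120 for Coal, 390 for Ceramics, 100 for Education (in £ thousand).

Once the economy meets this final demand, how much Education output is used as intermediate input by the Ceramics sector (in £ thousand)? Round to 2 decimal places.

z_32 = 202.30

I − A =
  [   0.95    -0.05    -0.05]
  [  -0.15     0.70    -0.15]
  [  -0.25    -0.30     0.95]
Cofactors of I−A, C_ij = (−1)^(i+j)·(minor ij) (rows/columns in the sector order above):
  C_11 = (0.70)(0.95) − (-0.15)(-0.30) = 0.6200
  C_12 = −[(-0.15)(0.95) − (-0.15)(-0.25)] = 0.1800
  C_13 = (-0.15)(-0.30) − (0.70)(-0.25) = 0.2200
  C_21 = −[(-0.05)(0.95) − (-0.05)(-0.30)] = 0.0625
  C_22 = (0.95)(0.95) − (-0.05)(-0.25) = 0.8900
  C_23 = −[(0.95)(-0.30) − (-0.05)(-0.25)] = 0.2975
  C_31 = (-0.05)(-0.15) − (-0.05)(0.70) = 0.0425
  C_32 = −[(0.95)(-0.15) − (-0.05)(-0.15)] = 0.1500
  C_33 = (0.95)(0.70) − (-0.05)(-0.15) = 0.6575
det(I−A) = Σ_j (I−A)_1j·C_1j = (0.95)(0.6200) + (-0.05)(0.1800) + (-0.05)(0.2200) = 0.5690
adj(I−A) = Cᵀ =
  [ 0.6200   0.0625   0.0425]
  [ 0.1800   0.8900   0.1500]
  [ 0.2200   0.2975   0.6575]
(I − A)⁻¹ = adj(I−A) / det(I−A) ≈
  [   1.0896     0.1098     0.0747]
  [   0.3163     1.5641     0.2636]
  [   0.3866     0.5228     1.1555]
First solve x = (I − A)⁻¹ d = adj(I−A)·d / det(I−A); in particular x_2 = (0.1800·120 + 0.8900·390 + 0.1500·100) / 0.5690 = 383.70 / 0.5690 ≈ 674.3409.
Intermediate flow from 3 to 2: z_32 = a_32 · x_2 = 0.30 × 383.70 / 0.5690 = 115.11 / 0.5690 ≈ 202.30.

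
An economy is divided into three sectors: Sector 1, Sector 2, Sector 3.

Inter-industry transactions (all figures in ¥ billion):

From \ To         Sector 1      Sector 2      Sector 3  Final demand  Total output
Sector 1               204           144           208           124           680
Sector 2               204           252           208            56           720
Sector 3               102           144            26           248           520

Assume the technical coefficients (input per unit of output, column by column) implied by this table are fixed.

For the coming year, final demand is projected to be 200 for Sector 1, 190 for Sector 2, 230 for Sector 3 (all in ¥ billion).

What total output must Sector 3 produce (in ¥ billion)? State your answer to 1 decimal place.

Technical coefficients a_ij = z_ij / X_j:
  a_11 = 204/680 = 0.30, a_21 = 204/680 = 0.30, a_31 = 102/680 = 0.15
  a_12 = 144/720 = 0.20, a_22 = 252/720 = 0.35, a_32 = 144/720 = 0.20
  a_13 = 208/520 = 0.40, a_23 = 208/520 = 0.40, a_33 = 26/520 = 0.05
I − A =
  [   0.70    -0.20    -0.40]
  [  -0.30     0.65    -0.40]
  [  -0.15    -0.20     0.95]
Cofactors of I−A, C_ij = (−1)^(i+j)·(minor ij) (rows/columns in the sector order above):
  C_11 = (0.65)(0.95) − (-0.40)(-0.20) = 0.5375
  C_12 = −[(-0.30)(0.95) − (-0.40)(-0.15)] = 0.3450
  C_13 = (-0.30)(-0.20) − (0.65)(-0.15) = 0.1575
  C_21 = −[(-0.20)(0.95) − (-0.40)(-0.20)] = 0.2700
  C_22 = (0.70)(0.95) − (-0.40)(-0.15) = 0.6050
  C_23 = −[(0.70)(-0.20) − (-0.20)(-0.15)] = 0.1700
  C_31 = (-0.20)(-0.40) − (-0.40)(0.65) = 0.3400
  C_32 = −[(0.70)(-0.40) − (-0.40)(-0.30)] = 0.4000
  C_33 = (0.70)(0.65) − (-0.20)(-0.30) = 0.3950
det(I−A) = Σ_j (I−A)_1j·C_1j = (0.70)(0.5375) + (-0.20)(0.3450) + (-0.40)(0.1575) = 0.24425
adj(I−A) = Cᵀ =
  [ 0.5375   0.2700   0.3400]
  [ 0.3450   0.6050   0.4000]
  [ 0.1575   0.1700   0.3950]
(I − A)⁻¹ = adj(I−A) / det(I−A) ≈
  [   2.2006     1.1054     1.3920]
  [   1.4125     2.4770     1.6377]
  [   0.6448     0.6960     1.6172]
x = (I − A)⁻¹ d = adj(I−A)·d / det(I−A), with det(I−A) = 0.24425:
  x_1 = (0.5375·200 + 0.2700·190 + 0.3400·230) / 0.24425 = 237.00 / 0.24425 ≈ 970.3
  x_2 = (0.3450·200 + 0.6050·190 + 0.4000·230) / 0.24425 = 275.95 / 0.24425 ≈ 1129.8
  x_3 = (0.1575·200 + 0.1700·190 + 0.3950·230) / 0.24425 = 154.65 / 0.24425 ≈ 633.2

x_3 = 633.2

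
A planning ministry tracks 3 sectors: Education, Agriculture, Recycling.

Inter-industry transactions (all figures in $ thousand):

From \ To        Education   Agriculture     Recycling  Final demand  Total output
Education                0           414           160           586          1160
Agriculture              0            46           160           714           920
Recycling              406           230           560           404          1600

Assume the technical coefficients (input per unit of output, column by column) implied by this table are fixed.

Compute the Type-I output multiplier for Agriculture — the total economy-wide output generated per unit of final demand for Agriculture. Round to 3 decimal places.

m_2 = 2.466

Technical coefficients a_ij = z_ij / X_j:
  a_11 = 0/1160 = 0.00, a_21 = 0/1160 = 0.00, a_31 = 406/1160 = 0.35
  a_12 = 414/920 = 0.45, a_22 = 46/920 = 0.05, a_32 = 230/920 = 0.25
  a_13 = 160/1600 = 0.10, a_23 = 160/1600 = 0.10, a_33 = 560/1600 = 0.35
I − A =
  [   1.00    -0.45    -0.10]
  [   0.00     0.95    -0.10]
  [  -0.35    -0.25     0.65]
Cofactors of I−A, C_ij = (−1)^(i+j)·(minor ij) (rows/columns in the sector order above):
  C_11 = (0.95)(0.65) − (-0.10)(-0.25) = 0.5925
  C_12 = −[(0.00)(0.65) − (-0.10)(-0.35)] = 0.0350
  C_13 = (0.00)(-0.25) − (0.95)(-0.35) = 0.3325
  C_21 = −[(-0.45)(0.65) − (-0.10)(-0.25)] = 0.3175
  C_22 = (1.00)(0.65) − (-0.10)(-0.35) = 0.6150
  C_23 = −[(1.00)(-0.25) − (-0.45)(-0.35)] = 0.4075
  C_31 = (-0.45)(-0.10) − (-0.10)(0.95) = 0.1400
  C_32 = −[(1.00)(-0.10) − (-0.10)(0.00)] = 0.1000
  C_33 = (1.00)(0.95) − (-0.45)(0.00) = 0.9500
det(I−A) = Σ_j (I−A)_1j·C_1j = (1.00)(0.5925) + (-0.45)(0.0350) + (-0.10)(0.3325) = 0.5435
adj(I−A) = Cᵀ =
  [ 0.5925   0.3175   0.1400]
  [ 0.0350   0.6150   0.1000]
  [ 0.3325   0.4075   0.9500]
(I − A)⁻¹ = adj(I−A) / det(I−A) ≈
  [   1.0902     0.5842     0.2576]
  [   0.0644     1.1316     0.1840]
  [   0.6118     0.7498     1.7479]
The output multiplier for sector j is the column-j sum of the Leontief inverse (I − A)⁻¹ = adj(I−A) / det(I−A).
Column 2 of adj(I−A): (0.3175, 0.6150, 0.4075); det(I−A) = 0.5435.
m_2 = (0.3175 + 0.6150 + 0.4075) / 0.5435 = 1.34 / 0.5435 ≈ 2.466.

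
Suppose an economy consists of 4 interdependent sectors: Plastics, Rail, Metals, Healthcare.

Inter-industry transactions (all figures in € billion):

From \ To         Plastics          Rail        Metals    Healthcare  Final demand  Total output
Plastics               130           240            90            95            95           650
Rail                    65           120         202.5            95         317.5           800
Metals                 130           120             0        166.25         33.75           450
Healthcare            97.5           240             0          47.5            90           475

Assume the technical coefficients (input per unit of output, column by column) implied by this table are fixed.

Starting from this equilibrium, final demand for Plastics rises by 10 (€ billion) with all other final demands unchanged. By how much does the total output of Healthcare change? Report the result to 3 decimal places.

Technical coefficients a_ij = z_ij / X_j:
  a_PP = 130/650 = 0.20, a_RP = 65/650 = 0.10, a_MP = 130/650 = 0.20, a_HP = 97.5/650 = 0.15
  a_PR = 240/800 = 0.30, a_RR = 120/800 = 0.15, a_MR = 120/800 = 0.15, a_HR = 240/800 = 0.30
  a_PM = 90/450 = 0.20, a_RM = 202.5/450 = 0.45, a_MM = 0/450 = 0.00, a_HM = 0/450 = 0.00
  a_PH = 95/475 = 0.20, a_RH = 95/475 = 0.20, a_MH = 166.25/475 = 0.35, a_HH = 47.5/475 = 0.10
I − A =
  [   0.80    -0.30    -0.20    -0.20]
  [  -0.10     0.85    -0.45    -0.20]
  [  -0.20    -0.15     1.00    -0.35]
  [  -0.15    -0.30     0.00     0.90]
Compute the cofactors C_ij = (−1)^(i+j)·(3×3 minor ij) of I−A; the adjugate is their transpose:
adj(I−A) = Cᵀ =
  [ 0.597000   0.378000   0.289500   0.329250]
  [ 0.224625   0.643500   0.334500   0.323000]
  [ 0.214125   0.269250   0.496500   0.300500]
  [ 0.174375   0.277500   0.159750   0.532000]
det(I−A) = Σ_j (I−A)_1j·C_1j = (0.80)(0.597000) + (-0.30)(0.224625) + (-0.20)(0.214125) + (-0.20)(0.174375) = 0.3325125
(I − A)⁻¹ = adj(I−A) / det(I−A) ≈
  [   1.7954     1.1368     0.8706     0.9902]
  [   0.6755     1.9353     1.0060     0.9714]
  [   0.6440     0.8097     1.4932     0.9037]
  [   0.5244     0.8346     0.4804     1.5999]
Δx = (I − A)⁻¹ Δd with Δd having +10 in the Plastics component and 0 elsewhere.
So Δx_H = L_HP · (+10), where L_HP = adj(I−A)_HP / det(I−A) = 0.174375 / 0.3325125.
Δx_H = 0.174375 × (+10) / 0.3325125 = 1.74375 / 0.3325125 ≈ 5.244.

Δx_H = 5.244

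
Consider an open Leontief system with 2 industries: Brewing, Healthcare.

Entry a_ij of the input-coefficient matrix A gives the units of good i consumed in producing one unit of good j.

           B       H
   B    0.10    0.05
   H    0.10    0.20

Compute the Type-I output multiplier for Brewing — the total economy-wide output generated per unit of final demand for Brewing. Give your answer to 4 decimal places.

m_B = 1.2587

I − A =
  [   0.90    -0.05]
  [  -0.10     0.80]
det(I−A) = (0.90)(0.80) − (-0.05)(-0.10) = 0.7150
adj(I−A) = [[0.80, 0.05], [0.10, 0.90]]
(I − A)⁻¹ = adj(I−A) / det(I−A) ≈
  [   1.11888     0.06993]
  [   0.13986     1.25874]
The output multiplier for sector j is the column-j sum of the Leontief inverse (I − A)⁻¹ = adj(I−A) / det(I−A).
Column B of adj(I−A): (0.80, 0.10); det(I−A) = 0.7150.
m_B = (0.80 + 0.10) / 0.7150 = 0.90 / 0.7150 ≈ 1.2587.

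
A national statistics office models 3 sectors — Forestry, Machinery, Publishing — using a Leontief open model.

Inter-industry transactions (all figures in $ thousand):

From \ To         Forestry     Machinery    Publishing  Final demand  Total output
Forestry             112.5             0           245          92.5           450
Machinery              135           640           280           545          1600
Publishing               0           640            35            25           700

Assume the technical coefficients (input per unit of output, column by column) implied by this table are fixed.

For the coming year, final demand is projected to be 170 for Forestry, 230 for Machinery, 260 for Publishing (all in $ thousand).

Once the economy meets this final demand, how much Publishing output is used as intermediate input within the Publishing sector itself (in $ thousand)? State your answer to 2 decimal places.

Technical coefficients a_ij = z_ij / X_j:
  a_FF = 112.5/450 = 0.25, a_MF = 135/450 = 0.30, a_PF = 0/450 = 0.00
  a_FM = 0/1600 = 0.00, a_MM = 640/1600 = 0.40, a_PM = 640/1600 = 0.40
  a_FP = 245/700 = 0.35, a_MP = 280/700 = 0.40, a_PP = 35/700 = 0.05
I − A =
  [   0.75     0.00    -0.35]
  [  -0.30     0.60    -0.40]
  [   0.00    -0.40     0.95]
Cofactors of I−A, C_ij = (−1)^(i+j)·(minor ij) (rows/columns in the sector order above):
  C_11 = (0.60)(0.95) − (-0.40)(-0.40) = 0.4100
  C_12 = −[(-0.30)(0.95) − (-0.40)(0.00)] = 0.2850
  C_13 = (-0.30)(-0.40) − (0.60)(0.00) = 0.1200
  C_21 = −[(0.00)(0.95) − (-0.35)(-0.40)] = 0.1400
  C_22 = (0.75)(0.95) − (-0.35)(0.00) = 0.7125
  C_23 = −[(0.75)(-0.40) − (0.00)(0.00)] = 0.3000
  C_31 = (0.00)(-0.40) − (-0.35)(0.60) = 0.2100
  C_32 = −[(0.75)(-0.40) − (-0.35)(-0.30)] = 0.4050
  C_33 = (0.75)(0.60) − (0.00)(-0.30) = 0.4500
det(I−A) = Σ_j (I−A)_1j·C_1j = (0.75)(0.4100) + (0.00)(0.2850) + (-0.35)(0.1200) = 0.2655
adj(I−A) = Cᵀ =
  [ 0.4100   0.1400   0.2100]
  [ 0.2850   0.7125   0.4050]
  [ 0.1200   0.3000   0.4500]
(I − A)⁻¹ = adj(I−A) / det(I−A) ≈
  [   1.5443     0.5273     0.7910]
  [   1.0734     2.6836     1.5254]
  [   0.4520     1.1299     1.6949]
First solve x = (I − A)⁻¹ d = adj(I−A)·d / det(I−A); in particular x_P = (0.1200·170 + 0.3000·230 + 0.4500·260) / 0.2655 = 206.40 / 0.2655 ≈ 777.4011.
Intermediate flow from P to P: z_PP = a_PP · x_P = 0.05 × 206.40 / 0.2655 = 10.32 / 0.2655 ≈ 38.87.

z_PP = 38.87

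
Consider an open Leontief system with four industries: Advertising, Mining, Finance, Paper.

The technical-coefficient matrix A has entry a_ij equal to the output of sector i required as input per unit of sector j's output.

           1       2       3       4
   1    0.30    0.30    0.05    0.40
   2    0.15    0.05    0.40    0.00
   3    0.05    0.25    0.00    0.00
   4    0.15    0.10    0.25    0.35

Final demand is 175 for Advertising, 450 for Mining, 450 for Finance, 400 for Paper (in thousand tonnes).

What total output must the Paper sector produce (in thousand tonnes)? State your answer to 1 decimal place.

I − A =
  [   0.70    -0.30    -0.05    -0.40]
  [  -0.15     0.95    -0.40     0.00]
  [  -0.05    -0.25     1.00     0.00]
  [  -0.15    -0.10    -0.25     0.65]
Compute the cofactors C_ij = (−1)^(i+j)·(3×3 minor ij) of I−A; the adjugate is their transpose:
adj(I−A) = Cᵀ =
  [ 0.552500   0.268125   0.219875   0.340000]
  [ 0.110500   0.388375   0.177875   0.068000]
  [ 0.055250   0.110500   0.340000   0.034000]
  [ 0.165750   0.164125   0.208875   0.539750]
det(I−A) = Σ_j (I−A)_1j·C_1j = (0.70)(0.552500) + (-0.30)(0.110500) + (-0.05)(0.055250) + (-0.40)(0.165750) = 0.2845375
(I − A)⁻¹ = adj(I−A) / det(I−A) ≈
  [   1.9417     0.9423     0.7727     1.1949]
  [   0.3883     1.3649     0.6251     0.2390]
  [   0.1942     0.3883     1.1949     0.1195]
  [   0.5825     0.5768     0.7341     1.8969]
x = (I − A)⁻¹ d = adj(I−A)·d / det(I−A), with det(I−A) = 0.2845375:
  x_1 = (0.552500·175 + 0.268125·450 + 0.219875·450 + 0.340000·400) / 0.2845375 = 452.2875 / 0.2845375 ≈ 1589.6
  x_2 = (0.110500·175 + 0.388375·450 + 0.177875·450 + 0.068000·400) / 0.2845375 = 301.35 / 0.2845375 ≈ 1059.1
  x_3 = (0.055250·175 + 0.110500·450 + 0.340000·450 + 0.034000·400) / 0.2845375 = 225.99375 / 0.2845375 ≈ 794.2
  x_4 = (0.165750·175 + 0.164125·450 + 0.208875·450 + 0.539750·400) / 0.2845375 = 412.75625 / 0.2845375 ≈ 1450.6

x_4 = 1450.6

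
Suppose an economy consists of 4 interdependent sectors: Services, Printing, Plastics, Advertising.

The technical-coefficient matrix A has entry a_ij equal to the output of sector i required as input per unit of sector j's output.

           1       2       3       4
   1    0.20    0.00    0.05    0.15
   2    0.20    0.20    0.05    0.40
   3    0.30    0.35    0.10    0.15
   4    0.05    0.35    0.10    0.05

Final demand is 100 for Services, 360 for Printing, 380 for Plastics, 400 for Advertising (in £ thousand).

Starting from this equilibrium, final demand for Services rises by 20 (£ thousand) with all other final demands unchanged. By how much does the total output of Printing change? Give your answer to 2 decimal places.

Δx_2 = 11.30

I − A =
  [   0.80     0.00    -0.05    -0.15]
  [  -0.20     0.80    -0.05    -0.40]
  [  -0.30    -0.35     0.90    -0.15]
  [  -0.05    -0.35    -0.10     0.95]
Compute the cofactors C_ij = (−1)^(i+j)·(3×3 minor ij) of I−A; the adjugate is their transpose:
adj(I−A) = Cᵀ =
  [ 0.512750   0.071750   0.045625   0.118375]
  [ 0.212625   0.646125   0.083125   0.318750]
  [ 0.276000   0.321125   0.479500   0.254500]
  [ 0.134375   0.275625   0.083500   0.546500]
det(I−A) = Σ_j (I−A)_1j·C_1j = (0.80)(0.512750) + (0.00)(0.212625) + (-0.05)(0.276000) + (-0.15)(0.134375) = 0.37624375
(I − A)⁻¹ = adj(I−A) / det(I−A) ≈
  [   1.3628     0.1907     0.1213     0.3146]
  [   0.5651     1.7173     0.2209     0.8472]
  [   0.7336     0.8535     1.2744     0.6764]
  [   0.3571     0.7326     0.2219     1.4525]
Δx = (I − A)⁻¹ Δd with Δd having +20 in the Services component and 0 elsewhere.
So Δx_2 = L_21 · (+20), where L_21 = adj(I−A)_21 / det(I−A) = 0.212625 / 0.37624375.
Δx_2 = 0.212625 × (+20) / 0.37624375 = 4.2525 / 0.37624375 ≈ 11.30.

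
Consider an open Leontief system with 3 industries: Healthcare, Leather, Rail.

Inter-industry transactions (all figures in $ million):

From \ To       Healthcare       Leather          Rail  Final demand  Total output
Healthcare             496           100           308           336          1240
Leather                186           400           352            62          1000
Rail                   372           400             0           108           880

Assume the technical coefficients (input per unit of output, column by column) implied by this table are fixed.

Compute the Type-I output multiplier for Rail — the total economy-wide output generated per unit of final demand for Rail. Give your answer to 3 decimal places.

m_3 = 5.801

Technical coefficients a_ij = z_ij / X_j:
  a_11 = 496/1240 = 0.40, a_21 = 186/1240 = 0.15, a_31 = 372/1240 = 0.30
  a_12 = 100/1000 = 0.10, a_22 = 400/1000 = 0.40, a_32 = 400/1000 = 0.40
  a_13 = 308/880 = 0.35, a_23 = 352/880 = 0.40, a_33 = 0/880 = 0.00
I − A =
  [   0.60    -0.10    -0.35]
  [  -0.15     0.60    -0.40]
  [  -0.30    -0.40     1.00]
Cofactors of I−A, C_ij = (−1)^(i+j)·(minor ij) (rows/columns in the sector order above):
  C_11 = (0.60)(1.00) − (-0.40)(-0.40) = 0.4400
  C_12 = −[(-0.15)(1.00) − (-0.40)(-0.30)] = 0.2700
  C_13 = (-0.15)(-0.40) − (0.60)(-0.30) = 0.2400
  C_21 = −[(-0.10)(1.00) − (-0.35)(-0.40)] = 0.2400
  C_22 = (0.60)(1.00) − (-0.35)(-0.30) = 0.4950
  C_23 = −[(0.60)(-0.40) − (-0.10)(-0.30)] = 0.2700
  C_31 = (-0.10)(-0.40) − (-0.35)(0.60) = 0.2500
  C_32 = −[(0.60)(-0.40) − (-0.35)(-0.15)] = 0.2925
  C_33 = (0.60)(0.60) − (-0.10)(-0.15) = 0.3450
det(I−A) = Σ_j (I−A)_1j·C_1j = (0.60)(0.4400) + (-0.10)(0.2700) + (-0.35)(0.2400) = 0.1530
adj(I−A) = Cᵀ =
  [ 0.4400   0.2400   0.2500]
  [ 0.2700   0.4950   0.2925]
  [ 0.2400   0.2700   0.3450]
(I − A)⁻¹ = adj(I−A) / det(I−A) ≈
  [   2.8758     1.5686     1.6340]
  [   1.7647     3.2353     1.9118]
  [   1.5686     1.7647     2.2549]
The output multiplier for sector j is the column-j sum of the Leontief inverse (I − A)⁻¹ = adj(I−A) / det(I−A).
Column 3 of adj(I−A): (0.2500, 0.2925, 0.3450); det(I−A) = 0.1530.
m_3 = (0.2500 + 0.2925 + 0.3450) / 0.1530 = 0.8875 / 0.1530 ≈ 5.801.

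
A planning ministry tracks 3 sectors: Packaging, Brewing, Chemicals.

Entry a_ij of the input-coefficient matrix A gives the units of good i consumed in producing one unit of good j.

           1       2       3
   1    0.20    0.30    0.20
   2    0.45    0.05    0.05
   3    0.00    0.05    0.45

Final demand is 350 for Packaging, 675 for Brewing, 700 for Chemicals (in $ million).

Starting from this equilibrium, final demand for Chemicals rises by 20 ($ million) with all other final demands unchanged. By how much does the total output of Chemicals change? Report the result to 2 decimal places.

Δx_3 = 37.06

I − A =
  [   0.80    -0.30    -0.20]
  [  -0.45     0.95    -0.05]
  [   0.00    -0.05     0.55]
Cofactors of I−A, C_ij = (−1)^(i+j)·(minor ij) (rows/columns in the sector order above):
  C_11 = (0.95)(0.55) − (-0.05)(-0.05) = 0.5200
  C_12 = −[(-0.45)(0.55) − (-0.05)(0.00)] = 0.2475
  C_13 = (-0.45)(-0.05) − (0.95)(0.00) = 0.0225
  C_21 = −[(-0.30)(0.55) − (-0.20)(-0.05)] = 0.1750
  C_22 = (0.80)(0.55) − (-0.20)(0.00) = 0.4400
  C_23 = −[(0.80)(-0.05) − (-0.30)(0.00)] = 0.0400
  C_31 = (-0.30)(-0.05) − (-0.20)(0.95) = 0.2050
  C_32 = −[(0.80)(-0.05) − (-0.20)(-0.45)] = 0.1300
  C_33 = (0.80)(0.95) − (-0.30)(-0.45) = 0.6250
det(I−A) = Σ_j (I−A)_1j·C_1j = (0.80)(0.5200) + (-0.30)(0.2475) + (-0.20)(0.0225) = 0.33725
adj(I−A) = Cᵀ =
  [ 0.5200   0.1750   0.2050]
  [ 0.2475   0.4400   0.1300]
  [ 0.0225   0.0400   0.6250]
(I − A)⁻¹ = adj(I−A) / det(I−A) ≈
  [   1.5419     0.5189     0.6079]
  [   0.7339     1.3047     0.3855]
  [   0.0667     0.1186     1.8532]
Δx = (I − A)⁻¹ Δd with Δd having +20 in the Chemicals component and 0 elsewhere.
So Δx_3 = L_33 · (+20), where L_33 = adj(I−A)_33 / det(I−A) = 0.6250 / 0.33725.
Δx_3 = 0.6250 × (+20) / 0.33725 = 12.50 / 0.33725 ≈ 37.06.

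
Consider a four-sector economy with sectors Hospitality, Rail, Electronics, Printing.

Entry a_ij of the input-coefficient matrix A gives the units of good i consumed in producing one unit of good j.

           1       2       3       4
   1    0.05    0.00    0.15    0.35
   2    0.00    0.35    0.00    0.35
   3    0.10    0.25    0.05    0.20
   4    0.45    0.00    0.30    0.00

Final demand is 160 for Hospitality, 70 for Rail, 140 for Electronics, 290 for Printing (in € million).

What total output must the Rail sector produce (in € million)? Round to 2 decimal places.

I − A =
  [   0.95     0.00    -0.15    -0.35]
  [   0.00     0.65     0.00    -0.35]
  [  -0.10    -0.25     0.95    -0.20]
  [  -0.45     0.00    -0.30     1.00]
Compute the cofactors C_ij = (−1)^(i+j)·(3×3 minor ij) of I−A; the adjugate is their transpose:
adj(I−A) = Cᵀ =
  [ 0.552250   0.063750   0.165750   0.248750]
  [ 0.160125   0.656875   0.123375   0.310625]
  [ 0.162875   0.198125   0.515125   0.229375]
  [ 0.297375   0.088125   0.229125   0.576875]
det(I−A) = Σ_j (I−A)_1j·C_1j = (0.95)(0.552250) + (0.00)(0.160125) + (-0.15)(0.162875) + (-0.35)(0.297375) = 0.396125
(I − A)⁻¹ = adj(I−A) / det(I−A) ≈
  [   1.3941     0.1609     0.4184     0.6280]
  [   0.4042     1.6583     0.3115     0.7842]
  [   0.4112     0.5002     1.3004     0.5790]
  [   0.7507     0.2225     0.5784     1.4563]
x = (I − A)⁻¹ d = adj(I−A)·d / det(I−A), with det(I−A) = 0.396125:
  x_1 = (0.552250·160 + 0.063750·70 + 0.165750·140 + 0.248750·290) / 0.396125 = 188.165 / 0.396125 ≈ 475.01
  x_2 = (0.160125·160 + 0.656875·70 + 0.123375·140 + 0.310625·290) / 0.396125 = 178.955 / 0.396125 ≈ 451.76
  x_3 = (0.162875·160 + 0.198125·70 + 0.515125·140 + 0.229375·290) / 0.396125 = 178.565 / 0.396125 ≈ 450.78
  x_4 = (0.297375·160 + 0.088125·70 + 0.229125·140 + 0.576875·290) / 0.396125 = 253.12 / 0.396125 ≈ 638.99

x_2 = 451.76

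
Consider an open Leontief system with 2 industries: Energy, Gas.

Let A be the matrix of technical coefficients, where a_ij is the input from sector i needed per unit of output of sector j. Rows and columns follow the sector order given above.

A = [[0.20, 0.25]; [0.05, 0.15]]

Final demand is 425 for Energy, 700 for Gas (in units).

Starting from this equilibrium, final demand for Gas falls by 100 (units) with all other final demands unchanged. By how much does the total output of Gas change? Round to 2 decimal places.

I − A =
  [   0.80    -0.25]
  [  -0.05     0.85]
det(I−A) = (0.80)(0.85) − (-0.25)(-0.05) = 0.6675
adj(I−A) = [[0.85, 0.25], [0.05, 0.80]]
(I − A)⁻¹ = adj(I−A) / det(I−A) ≈
  [   1.2734     0.3745]
  [   0.0749     1.1985]
Δx = (I − A)⁻¹ Δd with Δd having -100 in the Gas component and 0 elsewhere.
So Δx_2 = L_22 · (-100), where L_22 = adj(I−A)_22 / det(I−A) = 0.80 / 0.6675.
Δx_2 = 0.80 × (-100) / 0.6675 = -80.00 / 0.6675 ≈ -119.85.

Δx_2 = -119.85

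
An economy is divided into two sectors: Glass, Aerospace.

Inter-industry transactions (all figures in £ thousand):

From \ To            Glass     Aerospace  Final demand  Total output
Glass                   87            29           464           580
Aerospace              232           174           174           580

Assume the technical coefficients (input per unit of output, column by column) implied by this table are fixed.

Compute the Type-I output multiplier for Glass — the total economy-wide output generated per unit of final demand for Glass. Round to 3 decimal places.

m_G = 1.913

Technical coefficients a_ij = z_ij / X_j:
  a_GG = 87/580 = 0.15, a_AG = 232/580 = 0.40
  a_GA = 29/580 = 0.05, a_AA = 174/580 = 0.30
I − A =
  [   0.85    -0.05]
  [  -0.40     0.70]
det(I−A) = (0.85)(0.70) − (-0.05)(-0.40) = 0.5750
adj(I−A) = [[0.70, 0.05], [0.40, 0.85]]
(I − A)⁻¹ = adj(I−A) / det(I−A) ≈
  [   1.2174     0.0870]
  [   0.6957     1.4783]
The output multiplier for sector j is the column-j sum of the Leontief inverse (I − A)⁻¹ = adj(I−A) / det(I−A).
Column G of adj(I−A): (0.70, 0.40); det(I−A) = 0.5750.
m_G = (0.70 + 0.40) / 0.5750 = 1.10 / 0.5750 ≈ 1.913.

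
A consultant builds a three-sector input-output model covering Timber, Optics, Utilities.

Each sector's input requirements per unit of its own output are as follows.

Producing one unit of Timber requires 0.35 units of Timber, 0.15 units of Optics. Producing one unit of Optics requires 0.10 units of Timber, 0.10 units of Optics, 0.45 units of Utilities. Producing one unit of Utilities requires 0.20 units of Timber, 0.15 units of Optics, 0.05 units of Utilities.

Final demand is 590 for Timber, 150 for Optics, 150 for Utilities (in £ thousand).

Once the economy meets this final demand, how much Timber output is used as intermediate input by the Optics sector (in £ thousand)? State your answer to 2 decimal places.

I − A =
  [   0.65    -0.10    -0.20]
  [  -0.15     0.90    -0.15]
  [   0.00    -0.45     0.95]
Cofactors of I−A, C_ij = (−1)^(i+j)·(minor ij) (rows/columns in the sector order above):
  C_11 = (0.90)(0.95) − (-0.15)(-0.45) = 0.7875
  C_12 = −[(-0.15)(0.95) − (-0.15)(0.00)] = 0.1425
  C_13 = (-0.15)(-0.45) − (0.90)(0.00) = 0.0675
  C_21 = −[(-0.10)(0.95) − (-0.20)(-0.45)] = 0.1850
  C_22 = (0.65)(0.95) − (-0.20)(0.00) = 0.6175
  C_23 = −[(0.65)(-0.45) − (-0.10)(0.00)] = 0.2925
  C_31 = (-0.10)(-0.15) − (-0.20)(0.90) = 0.1950
  C_32 = −[(0.65)(-0.15) − (-0.20)(-0.15)] = 0.1275
  C_33 = (0.65)(0.90) − (-0.10)(-0.15) = 0.5700
det(I−A) = Σ_j (I−A)_1j·C_1j = (0.65)(0.7875) + (-0.10)(0.1425) + (-0.20)(0.0675) = 0.484125
adj(I−A) = Cᵀ =
  [ 0.7875   0.1850   0.1950]
  [ 0.1425   0.6175   0.1275]
  [ 0.0675   0.2925   0.5700]
(I − A)⁻¹ = adj(I−A) / det(I−A) ≈
  [   1.6266     0.3821     0.4028]
  [   0.2943     1.2755     0.2634]
  [   0.1394     0.6042     1.1774]
First solve x = (I − A)⁻¹ d = adj(I−A)·d / det(I−A); in particular x_O = (0.1425·590 + 0.6175·150 + 0.1275·150) / 0.484125 = 195.825 / 0.484125 ≈ 404.4926.
Intermediate flow from T to O: z_TO = a_TO · x_O = 0.10 × 195.825 / 0.484125 = 19.5825 / 0.484125 ≈ 40.45.

z_TO = 40.45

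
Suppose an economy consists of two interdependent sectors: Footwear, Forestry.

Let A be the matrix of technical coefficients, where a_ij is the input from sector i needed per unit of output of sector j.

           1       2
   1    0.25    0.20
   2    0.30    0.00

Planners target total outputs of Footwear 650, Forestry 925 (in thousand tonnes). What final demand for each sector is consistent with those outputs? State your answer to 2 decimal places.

d_1 = 302.50, d_2 = 730.00

I − A =
  [   0.75    -0.20]
  [  -0.30     1.00]
d = (I − A) x:
  d_1 = (+0.75)·650 + (-0.20)·925 = 302.50
  d_2 = (-0.30)·650 + (+1.00)·925 = 730.00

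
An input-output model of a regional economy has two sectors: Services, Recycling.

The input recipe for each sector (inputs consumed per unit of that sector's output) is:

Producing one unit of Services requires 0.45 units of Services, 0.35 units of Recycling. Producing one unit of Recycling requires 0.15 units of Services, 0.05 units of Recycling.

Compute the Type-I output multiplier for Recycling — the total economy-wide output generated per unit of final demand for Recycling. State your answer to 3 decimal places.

I − A =
  [   0.55    -0.15]
  [  -0.35     0.95]
det(I−A) = (0.55)(0.95) − (-0.15)(-0.35) = 0.4700
adj(I−A) = [[0.95, 0.15], [0.35, 0.55]]
(I − A)⁻¹ = adj(I−A) / det(I−A) ≈
  [   2.0213     0.3191]
  [   0.7447     1.1702]
The output multiplier for sector j is the column-j sum of the Leontief inverse (I − A)⁻¹ = adj(I−A) / det(I−A).
Column R of adj(I−A): (0.15, 0.55); det(I−A) = 0.4700.
m_R = (0.15 + 0.55) / 0.4700 = 0.70 / 0.4700 ≈ 1.489.

m_R = 1.489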